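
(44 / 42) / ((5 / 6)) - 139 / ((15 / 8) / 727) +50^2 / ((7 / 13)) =-5171336 / 105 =-49250.82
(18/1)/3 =6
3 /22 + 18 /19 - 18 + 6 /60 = -17573 /1045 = -16.82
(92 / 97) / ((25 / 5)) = 0.19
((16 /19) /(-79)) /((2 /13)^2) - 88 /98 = -99168 /73549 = -1.35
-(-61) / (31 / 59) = 3599 / 31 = 116.10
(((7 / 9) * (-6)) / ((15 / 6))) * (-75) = 140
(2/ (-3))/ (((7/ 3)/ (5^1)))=-10/ 7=-1.43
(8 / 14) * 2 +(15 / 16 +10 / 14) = 313 / 112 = 2.79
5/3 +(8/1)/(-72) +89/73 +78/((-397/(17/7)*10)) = 24894994/9129015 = 2.73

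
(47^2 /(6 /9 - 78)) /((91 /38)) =-125913 /10556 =-11.93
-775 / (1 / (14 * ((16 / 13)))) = -13353.85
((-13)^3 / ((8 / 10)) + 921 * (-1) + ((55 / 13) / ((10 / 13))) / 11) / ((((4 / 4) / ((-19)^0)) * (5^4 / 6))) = -44001 / 1250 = -35.20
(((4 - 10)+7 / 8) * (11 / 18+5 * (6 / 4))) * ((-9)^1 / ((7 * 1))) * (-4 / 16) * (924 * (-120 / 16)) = 1481535 / 16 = 92595.94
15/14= 1.07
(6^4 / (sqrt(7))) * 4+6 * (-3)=-18+5184 * sqrt(7) / 7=1941.37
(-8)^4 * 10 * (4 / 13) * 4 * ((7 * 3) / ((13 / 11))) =151388160 / 169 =895787.93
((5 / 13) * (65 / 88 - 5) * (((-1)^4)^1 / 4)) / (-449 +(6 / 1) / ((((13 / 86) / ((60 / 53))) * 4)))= 99375 / 106170592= 0.00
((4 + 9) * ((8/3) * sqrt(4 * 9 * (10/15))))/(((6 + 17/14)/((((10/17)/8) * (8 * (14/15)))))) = 81536 * sqrt(6)/15453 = 12.92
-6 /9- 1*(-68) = 202 /3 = 67.33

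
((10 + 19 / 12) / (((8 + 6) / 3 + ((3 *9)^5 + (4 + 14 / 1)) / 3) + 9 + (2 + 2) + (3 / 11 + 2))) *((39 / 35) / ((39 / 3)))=4587 / 22097436620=0.00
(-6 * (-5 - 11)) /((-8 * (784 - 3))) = -0.02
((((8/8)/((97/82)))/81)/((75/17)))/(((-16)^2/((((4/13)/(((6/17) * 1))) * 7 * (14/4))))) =580601/2941660800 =0.00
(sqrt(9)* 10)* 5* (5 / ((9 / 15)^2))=6250 / 3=2083.33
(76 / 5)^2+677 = 22701 / 25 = 908.04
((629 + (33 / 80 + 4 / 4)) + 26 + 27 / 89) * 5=4675817 / 1424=3283.58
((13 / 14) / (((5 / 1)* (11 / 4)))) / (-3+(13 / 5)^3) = 325 / 70147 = 0.00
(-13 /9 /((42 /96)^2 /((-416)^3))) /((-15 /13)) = -3114631430144 /6615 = -470843753.61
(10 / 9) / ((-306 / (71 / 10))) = -71 / 2754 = -0.03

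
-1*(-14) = 14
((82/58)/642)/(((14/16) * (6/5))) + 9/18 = 196309/390978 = 0.50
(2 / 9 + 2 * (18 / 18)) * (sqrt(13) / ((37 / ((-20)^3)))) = -160000 * sqrt(13) / 333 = -1732.40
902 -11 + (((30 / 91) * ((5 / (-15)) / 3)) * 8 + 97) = 269644 / 273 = 987.71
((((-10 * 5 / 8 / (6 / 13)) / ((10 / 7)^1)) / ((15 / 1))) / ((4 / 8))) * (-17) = 1547 / 72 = 21.49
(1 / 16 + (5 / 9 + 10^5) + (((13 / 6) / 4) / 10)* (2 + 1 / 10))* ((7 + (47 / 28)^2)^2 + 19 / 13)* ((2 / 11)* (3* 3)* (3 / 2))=1688803997631035667 / 70316646400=24017129.43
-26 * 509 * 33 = -436722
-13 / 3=-4.33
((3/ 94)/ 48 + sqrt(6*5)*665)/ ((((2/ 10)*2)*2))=5/ 6016 + 3325*sqrt(30)/ 4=4552.94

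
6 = 6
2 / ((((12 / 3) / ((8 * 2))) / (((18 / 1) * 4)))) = 576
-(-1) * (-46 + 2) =-44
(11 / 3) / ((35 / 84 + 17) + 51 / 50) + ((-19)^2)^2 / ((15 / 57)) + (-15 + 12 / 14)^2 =495420.02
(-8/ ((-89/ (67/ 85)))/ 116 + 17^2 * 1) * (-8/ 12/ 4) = -21134133/ 438770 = -48.17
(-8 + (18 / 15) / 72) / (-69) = 479 / 4140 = 0.12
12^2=144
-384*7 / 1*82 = -220416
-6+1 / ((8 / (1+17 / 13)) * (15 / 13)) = -23 / 4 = -5.75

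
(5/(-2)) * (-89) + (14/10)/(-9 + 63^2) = 4405507/19800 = 222.50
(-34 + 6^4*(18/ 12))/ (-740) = -191/ 74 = -2.58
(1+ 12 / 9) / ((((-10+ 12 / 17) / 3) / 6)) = -357 / 79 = -4.52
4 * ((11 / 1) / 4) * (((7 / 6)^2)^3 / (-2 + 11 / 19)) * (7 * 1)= -172120487 / 1259712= -136.63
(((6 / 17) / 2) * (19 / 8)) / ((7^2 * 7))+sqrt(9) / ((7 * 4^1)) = 5055 / 46648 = 0.11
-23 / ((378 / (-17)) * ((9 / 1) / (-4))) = -782 / 1701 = -0.46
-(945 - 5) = -940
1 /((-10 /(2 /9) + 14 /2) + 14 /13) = -13 /480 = -0.03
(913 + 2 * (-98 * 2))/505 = 521/505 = 1.03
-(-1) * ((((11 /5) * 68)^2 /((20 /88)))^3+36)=1864994818946017681972 /1953125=954877347300361.05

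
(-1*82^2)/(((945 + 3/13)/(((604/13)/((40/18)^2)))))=-6853437/102400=-66.93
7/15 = 0.47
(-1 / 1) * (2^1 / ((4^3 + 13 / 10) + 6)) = -20 / 713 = -0.03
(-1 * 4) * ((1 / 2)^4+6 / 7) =-103 / 28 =-3.68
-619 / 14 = -44.21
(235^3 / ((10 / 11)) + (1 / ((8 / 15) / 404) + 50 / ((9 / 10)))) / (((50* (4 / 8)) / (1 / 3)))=25697656 / 135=190353.01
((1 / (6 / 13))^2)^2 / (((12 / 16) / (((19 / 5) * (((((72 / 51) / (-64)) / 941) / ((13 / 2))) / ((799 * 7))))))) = -41743 / 579773512080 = -0.00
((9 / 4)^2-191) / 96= -2975 / 1536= -1.94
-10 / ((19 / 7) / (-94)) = 6580 / 19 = 346.32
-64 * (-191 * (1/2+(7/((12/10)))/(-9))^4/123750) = 1564672/32882911875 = 0.00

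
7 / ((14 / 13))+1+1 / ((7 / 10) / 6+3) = 2925 / 374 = 7.82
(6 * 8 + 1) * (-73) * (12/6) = -7154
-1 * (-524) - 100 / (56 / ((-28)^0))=7311 / 14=522.21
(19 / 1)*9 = 171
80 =80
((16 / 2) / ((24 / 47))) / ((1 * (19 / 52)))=2444 / 57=42.88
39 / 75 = 13 / 25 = 0.52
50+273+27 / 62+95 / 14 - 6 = 70356 / 217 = 324.22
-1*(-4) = 4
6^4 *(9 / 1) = 11664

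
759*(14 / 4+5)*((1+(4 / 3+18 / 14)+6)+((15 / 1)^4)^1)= 4573369427 / 14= 326669244.79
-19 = -19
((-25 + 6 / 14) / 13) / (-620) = 43 / 14105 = 0.00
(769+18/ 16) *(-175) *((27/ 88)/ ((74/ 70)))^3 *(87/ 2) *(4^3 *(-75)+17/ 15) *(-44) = -30263707046.33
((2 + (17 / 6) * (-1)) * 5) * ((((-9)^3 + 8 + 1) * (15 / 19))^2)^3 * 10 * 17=-1124035978752000000000000000 / 47045881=-23892335627682261917.89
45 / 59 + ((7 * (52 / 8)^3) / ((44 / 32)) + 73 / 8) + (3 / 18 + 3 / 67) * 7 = 1409.46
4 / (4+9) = 4 / 13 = 0.31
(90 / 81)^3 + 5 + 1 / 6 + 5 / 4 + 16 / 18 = 25303 / 2916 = 8.68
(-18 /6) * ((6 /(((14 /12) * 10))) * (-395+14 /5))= 105894 /175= 605.11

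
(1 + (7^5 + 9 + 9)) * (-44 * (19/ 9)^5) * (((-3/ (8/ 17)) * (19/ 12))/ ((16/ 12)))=74014038411511/ 314928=235018919.92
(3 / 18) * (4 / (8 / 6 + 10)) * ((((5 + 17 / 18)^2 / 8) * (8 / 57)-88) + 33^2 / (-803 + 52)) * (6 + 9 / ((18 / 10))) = -13552293007 / 235780956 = -57.48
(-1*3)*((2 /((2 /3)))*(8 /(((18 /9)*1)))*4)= -144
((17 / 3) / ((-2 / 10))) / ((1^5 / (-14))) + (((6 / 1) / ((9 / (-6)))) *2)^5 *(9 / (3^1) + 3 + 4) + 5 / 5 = -981847 / 3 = -327282.33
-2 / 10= -1 / 5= -0.20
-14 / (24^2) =-0.02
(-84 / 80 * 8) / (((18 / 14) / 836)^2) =-479442656 / 135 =-3551427.08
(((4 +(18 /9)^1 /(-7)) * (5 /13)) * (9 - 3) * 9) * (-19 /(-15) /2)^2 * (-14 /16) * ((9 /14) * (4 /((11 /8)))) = -19494 /385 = -50.63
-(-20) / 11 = 20 / 11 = 1.82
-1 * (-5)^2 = -25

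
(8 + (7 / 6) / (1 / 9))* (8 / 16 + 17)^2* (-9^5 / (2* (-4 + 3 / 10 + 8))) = -13381979625 / 344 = -38901103.56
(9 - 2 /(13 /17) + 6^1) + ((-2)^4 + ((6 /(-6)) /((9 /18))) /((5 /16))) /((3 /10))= 577 /13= 44.38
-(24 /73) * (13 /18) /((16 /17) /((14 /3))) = -1547 /1314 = -1.18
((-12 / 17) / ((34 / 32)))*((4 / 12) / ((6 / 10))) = -320 / 867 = -0.37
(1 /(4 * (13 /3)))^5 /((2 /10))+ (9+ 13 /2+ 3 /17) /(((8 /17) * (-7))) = -12665538311 /2661428224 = -4.76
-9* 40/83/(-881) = 360/73123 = 0.00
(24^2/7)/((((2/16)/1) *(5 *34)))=2304/595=3.87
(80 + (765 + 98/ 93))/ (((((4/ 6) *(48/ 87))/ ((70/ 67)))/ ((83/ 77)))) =86086355/ 33232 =2590.47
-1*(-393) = 393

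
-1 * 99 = -99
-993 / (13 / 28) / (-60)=2317 / 65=35.65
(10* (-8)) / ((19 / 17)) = -1360 / 19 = -71.58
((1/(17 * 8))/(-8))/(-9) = 1/9792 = 0.00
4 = 4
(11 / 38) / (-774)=-11 / 29412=-0.00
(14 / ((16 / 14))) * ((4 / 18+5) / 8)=2303 / 288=8.00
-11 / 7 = -1.57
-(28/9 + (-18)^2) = -327.11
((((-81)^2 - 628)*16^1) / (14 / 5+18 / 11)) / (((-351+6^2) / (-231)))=2871572 / 183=15691.65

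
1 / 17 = 0.06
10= 10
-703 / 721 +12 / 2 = 3623 / 721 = 5.02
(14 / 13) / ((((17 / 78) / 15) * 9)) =8.24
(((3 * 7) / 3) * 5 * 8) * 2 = 560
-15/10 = -3/2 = -1.50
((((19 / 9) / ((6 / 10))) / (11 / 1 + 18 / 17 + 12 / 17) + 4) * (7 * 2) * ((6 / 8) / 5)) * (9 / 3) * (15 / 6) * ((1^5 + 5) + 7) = 325663 / 372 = 875.44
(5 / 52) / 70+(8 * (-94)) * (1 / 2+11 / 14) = -100553 / 104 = -966.86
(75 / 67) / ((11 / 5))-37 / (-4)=28769 / 2948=9.76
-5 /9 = -0.56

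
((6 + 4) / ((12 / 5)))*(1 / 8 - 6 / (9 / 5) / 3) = -1775 / 432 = -4.11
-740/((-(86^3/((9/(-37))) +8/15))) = -8325/29417584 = -0.00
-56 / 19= -2.95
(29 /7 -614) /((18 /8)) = -5692 /21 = -271.05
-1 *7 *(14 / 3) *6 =-196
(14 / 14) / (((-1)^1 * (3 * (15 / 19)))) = -19 / 45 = -0.42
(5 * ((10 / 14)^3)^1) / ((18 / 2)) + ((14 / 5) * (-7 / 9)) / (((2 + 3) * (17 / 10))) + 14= 406603 / 29155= 13.95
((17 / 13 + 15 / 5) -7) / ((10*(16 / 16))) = -7 / 26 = -0.27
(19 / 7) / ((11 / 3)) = 57 / 77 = 0.74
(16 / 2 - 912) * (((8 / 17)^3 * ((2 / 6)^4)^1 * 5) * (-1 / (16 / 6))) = 289280 / 132651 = 2.18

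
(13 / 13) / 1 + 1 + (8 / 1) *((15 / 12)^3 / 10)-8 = -71 / 16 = -4.44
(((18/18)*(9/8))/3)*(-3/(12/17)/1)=-51/32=-1.59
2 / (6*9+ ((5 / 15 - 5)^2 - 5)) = 18 / 637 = 0.03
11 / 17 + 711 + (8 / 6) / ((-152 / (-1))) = 1379189 / 1938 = 711.66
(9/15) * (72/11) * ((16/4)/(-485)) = -864/26675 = -0.03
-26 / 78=-1 / 3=-0.33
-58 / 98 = -29 / 49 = -0.59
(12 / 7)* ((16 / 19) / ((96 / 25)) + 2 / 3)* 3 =606 / 133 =4.56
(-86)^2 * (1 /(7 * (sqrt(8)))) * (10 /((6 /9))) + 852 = 852 + 27735 * sqrt(2) /7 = 6455.32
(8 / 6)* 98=392 / 3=130.67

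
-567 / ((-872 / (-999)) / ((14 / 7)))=-566433 / 436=-1299.16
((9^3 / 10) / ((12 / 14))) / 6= 567 / 40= 14.18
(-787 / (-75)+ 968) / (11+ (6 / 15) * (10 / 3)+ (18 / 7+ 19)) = 513709 / 17800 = 28.86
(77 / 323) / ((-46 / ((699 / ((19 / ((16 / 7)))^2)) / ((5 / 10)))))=-1968384 / 18773083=-0.10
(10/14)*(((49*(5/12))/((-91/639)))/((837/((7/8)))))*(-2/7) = 1775/58032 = 0.03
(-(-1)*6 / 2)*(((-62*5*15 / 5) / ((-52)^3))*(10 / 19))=6975 / 667888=0.01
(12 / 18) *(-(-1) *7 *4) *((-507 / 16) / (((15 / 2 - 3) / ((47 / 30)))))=-205.93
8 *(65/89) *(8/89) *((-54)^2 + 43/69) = 837187520/546549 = 1531.77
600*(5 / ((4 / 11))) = 8250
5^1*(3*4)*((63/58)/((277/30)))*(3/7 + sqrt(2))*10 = 243000/8033 + 567000*sqrt(2)/8033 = 130.07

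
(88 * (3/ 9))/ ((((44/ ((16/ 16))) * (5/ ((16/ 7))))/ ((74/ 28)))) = 592/ 735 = 0.81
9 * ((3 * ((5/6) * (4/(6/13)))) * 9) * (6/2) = 5265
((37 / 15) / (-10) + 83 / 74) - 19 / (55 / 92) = -943432 / 30525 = -30.91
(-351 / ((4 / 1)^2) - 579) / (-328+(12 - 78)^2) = -9615 / 64448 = -0.15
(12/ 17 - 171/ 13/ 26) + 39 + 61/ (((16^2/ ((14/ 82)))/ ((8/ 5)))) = 740023811/ 18846880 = 39.27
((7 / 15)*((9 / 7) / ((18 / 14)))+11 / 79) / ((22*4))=0.01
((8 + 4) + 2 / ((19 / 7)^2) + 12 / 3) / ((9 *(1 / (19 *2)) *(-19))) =-3916 / 1083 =-3.62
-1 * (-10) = 10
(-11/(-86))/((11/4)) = 2/43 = 0.05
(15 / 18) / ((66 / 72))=10 / 11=0.91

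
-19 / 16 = -1.19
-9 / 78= -3 / 26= -0.12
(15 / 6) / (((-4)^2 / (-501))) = -2505 / 32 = -78.28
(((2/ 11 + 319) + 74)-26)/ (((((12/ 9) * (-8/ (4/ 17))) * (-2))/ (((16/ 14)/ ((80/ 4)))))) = 0.23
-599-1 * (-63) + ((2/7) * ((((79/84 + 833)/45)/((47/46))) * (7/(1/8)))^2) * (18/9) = 165985168037656/281813175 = 588990.09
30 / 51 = 10 / 17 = 0.59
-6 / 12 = -1 / 2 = -0.50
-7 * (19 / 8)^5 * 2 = -17332693 / 16384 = -1057.90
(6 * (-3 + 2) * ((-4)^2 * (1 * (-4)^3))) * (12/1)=73728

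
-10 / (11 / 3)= -30 / 11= -2.73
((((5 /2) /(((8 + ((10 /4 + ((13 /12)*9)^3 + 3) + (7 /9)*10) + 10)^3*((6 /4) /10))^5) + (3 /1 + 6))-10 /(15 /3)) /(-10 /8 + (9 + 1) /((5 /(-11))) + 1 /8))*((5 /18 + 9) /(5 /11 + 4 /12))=-3451355173196515986849226972741252407295902607607267254455678872407178286739643808374018474 /968252880263351071044294758858703480777654362015074682629799038177621161860886822948035745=-3.56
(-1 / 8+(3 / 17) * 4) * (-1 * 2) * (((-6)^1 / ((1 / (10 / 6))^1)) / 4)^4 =-49375 / 1088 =-45.38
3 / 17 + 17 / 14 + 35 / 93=39113 / 22134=1.77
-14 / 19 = -0.74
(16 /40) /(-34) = -1 /85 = -0.01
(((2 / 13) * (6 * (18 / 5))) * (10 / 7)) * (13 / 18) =3.43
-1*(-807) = 807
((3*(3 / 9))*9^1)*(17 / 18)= 17 / 2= 8.50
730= 730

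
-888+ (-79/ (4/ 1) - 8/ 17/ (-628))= -9691131/ 10676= -907.75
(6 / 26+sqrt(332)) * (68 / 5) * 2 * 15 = 1224 / 13+816 * sqrt(83) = 7528.27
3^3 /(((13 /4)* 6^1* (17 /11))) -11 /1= -2233 /221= -10.10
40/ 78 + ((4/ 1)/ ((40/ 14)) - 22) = -3917/ 195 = -20.09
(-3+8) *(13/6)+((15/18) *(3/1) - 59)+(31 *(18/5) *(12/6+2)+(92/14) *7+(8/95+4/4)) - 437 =3083/285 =10.82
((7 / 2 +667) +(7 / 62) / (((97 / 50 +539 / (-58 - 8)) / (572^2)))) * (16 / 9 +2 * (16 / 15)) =-4469166328 / 217155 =-20580.54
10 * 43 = 430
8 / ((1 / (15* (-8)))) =-960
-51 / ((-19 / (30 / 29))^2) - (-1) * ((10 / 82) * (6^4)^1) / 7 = 22.43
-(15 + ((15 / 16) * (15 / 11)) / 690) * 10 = -607275 / 4048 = -150.02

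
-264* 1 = -264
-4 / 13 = -0.31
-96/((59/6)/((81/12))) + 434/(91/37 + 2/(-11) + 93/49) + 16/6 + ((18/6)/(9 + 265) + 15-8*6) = 5193976577/673103742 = 7.72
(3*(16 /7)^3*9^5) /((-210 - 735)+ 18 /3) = -241864704 /107359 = -2252.86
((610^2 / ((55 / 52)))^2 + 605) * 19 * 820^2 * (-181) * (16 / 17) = -554071592183437145568000 / 2057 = -269359062801865408637.82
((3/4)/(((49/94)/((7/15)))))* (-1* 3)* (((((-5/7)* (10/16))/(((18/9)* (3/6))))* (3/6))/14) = 0.03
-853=-853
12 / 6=2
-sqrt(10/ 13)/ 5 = -sqrt(130)/ 65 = -0.18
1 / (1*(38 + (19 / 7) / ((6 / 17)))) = 42 / 1919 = 0.02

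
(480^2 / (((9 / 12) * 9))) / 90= 379.26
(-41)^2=1681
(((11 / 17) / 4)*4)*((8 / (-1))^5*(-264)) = 95158272 / 17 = 5597545.41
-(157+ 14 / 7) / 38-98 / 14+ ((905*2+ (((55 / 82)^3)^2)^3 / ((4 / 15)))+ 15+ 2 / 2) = 3875218205245370361327978007802864226349 / 2135319839646001557951702232883789824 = 1814.82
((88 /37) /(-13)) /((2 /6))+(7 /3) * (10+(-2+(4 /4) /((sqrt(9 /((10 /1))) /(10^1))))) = 26144 /1443+70 * sqrt(10) /9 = 42.71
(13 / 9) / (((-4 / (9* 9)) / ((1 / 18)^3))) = -13 / 2592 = -0.01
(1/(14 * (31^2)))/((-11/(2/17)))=-1/1257949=-0.00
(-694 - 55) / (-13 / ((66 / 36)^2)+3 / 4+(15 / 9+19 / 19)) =1087548 / 655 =1660.38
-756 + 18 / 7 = -5274 / 7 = -753.43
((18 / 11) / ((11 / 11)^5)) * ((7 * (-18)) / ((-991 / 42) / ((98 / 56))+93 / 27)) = 1000188 / 48697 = 20.54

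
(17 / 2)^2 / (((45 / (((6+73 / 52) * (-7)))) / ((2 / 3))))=-155771 / 2808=-55.47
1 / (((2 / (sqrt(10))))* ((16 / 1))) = sqrt(10) / 32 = 0.10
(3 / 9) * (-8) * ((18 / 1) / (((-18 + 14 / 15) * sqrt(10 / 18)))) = 27 * sqrt(5) / 16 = 3.77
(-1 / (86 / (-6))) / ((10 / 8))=12 / 215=0.06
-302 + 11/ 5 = -299.80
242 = 242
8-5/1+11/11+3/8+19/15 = 677/120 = 5.64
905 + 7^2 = 954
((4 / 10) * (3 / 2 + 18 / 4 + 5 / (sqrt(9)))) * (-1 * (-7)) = 322 / 15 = 21.47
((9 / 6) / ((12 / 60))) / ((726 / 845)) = 4225 / 484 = 8.73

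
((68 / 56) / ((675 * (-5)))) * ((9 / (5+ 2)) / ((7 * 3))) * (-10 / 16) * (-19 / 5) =-323 / 6174000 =-0.00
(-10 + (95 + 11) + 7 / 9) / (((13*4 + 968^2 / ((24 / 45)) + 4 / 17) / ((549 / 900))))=14807 / 440683200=0.00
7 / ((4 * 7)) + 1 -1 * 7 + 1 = -19 / 4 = -4.75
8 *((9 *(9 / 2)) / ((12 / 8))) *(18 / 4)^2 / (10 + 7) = 4374 / 17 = 257.29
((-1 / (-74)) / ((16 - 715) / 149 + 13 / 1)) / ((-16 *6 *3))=-149 / 26384256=-0.00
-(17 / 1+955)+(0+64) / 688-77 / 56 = -334809 / 344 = -973.28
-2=-2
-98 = -98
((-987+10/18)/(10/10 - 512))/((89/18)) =0.39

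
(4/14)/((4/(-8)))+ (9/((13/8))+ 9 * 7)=6185/91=67.97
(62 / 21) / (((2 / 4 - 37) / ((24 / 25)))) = -992 / 12775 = -0.08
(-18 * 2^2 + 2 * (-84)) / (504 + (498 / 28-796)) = 3360 / 3839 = 0.88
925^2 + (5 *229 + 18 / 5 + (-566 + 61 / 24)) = 102745217 / 120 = 856210.14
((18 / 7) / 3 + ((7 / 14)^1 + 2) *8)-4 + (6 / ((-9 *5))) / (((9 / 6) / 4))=16.50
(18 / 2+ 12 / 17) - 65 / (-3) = 1600 / 51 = 31.37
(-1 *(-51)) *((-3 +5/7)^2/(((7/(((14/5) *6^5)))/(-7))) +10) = -203029062/35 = -5800830.34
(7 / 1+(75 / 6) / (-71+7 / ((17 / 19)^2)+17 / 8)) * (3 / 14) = 1.46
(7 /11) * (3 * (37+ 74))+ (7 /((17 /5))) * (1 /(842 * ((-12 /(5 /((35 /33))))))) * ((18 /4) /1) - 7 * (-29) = 522627323 /1259632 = 414.90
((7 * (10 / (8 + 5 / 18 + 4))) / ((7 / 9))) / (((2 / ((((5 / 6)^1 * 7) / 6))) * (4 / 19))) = 29925 / 1768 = 16.93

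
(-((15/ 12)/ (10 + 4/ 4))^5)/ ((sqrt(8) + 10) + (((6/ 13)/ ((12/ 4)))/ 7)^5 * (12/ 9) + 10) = -5476164162907982507315625/ 5664295358405126941144369682432 + 1095232832207177214403125 * sqrt(2)/ 11328590716810253882288739364864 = -0.00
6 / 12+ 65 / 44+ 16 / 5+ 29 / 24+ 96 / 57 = 202391 / 25080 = 8.07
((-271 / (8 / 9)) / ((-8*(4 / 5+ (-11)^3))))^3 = -2487813875 / 105796971790336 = -0.00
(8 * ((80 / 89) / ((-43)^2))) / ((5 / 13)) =1664 / 164561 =0.01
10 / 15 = 2 / 3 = 0.67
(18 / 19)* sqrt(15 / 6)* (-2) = -3.00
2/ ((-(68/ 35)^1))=-35/ 34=-1.03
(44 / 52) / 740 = 11 / 9620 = 0.00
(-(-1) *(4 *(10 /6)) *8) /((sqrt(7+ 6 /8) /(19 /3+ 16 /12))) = 7360 *sqrt(31) /279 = 146.88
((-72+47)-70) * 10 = -950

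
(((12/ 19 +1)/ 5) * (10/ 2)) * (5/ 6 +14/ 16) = 1271/ 456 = 2.79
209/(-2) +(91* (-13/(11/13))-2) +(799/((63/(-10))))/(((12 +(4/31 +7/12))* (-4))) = -3281778029/2184798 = -1502.10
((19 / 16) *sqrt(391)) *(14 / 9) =133 *sqrt(391) / 72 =36.53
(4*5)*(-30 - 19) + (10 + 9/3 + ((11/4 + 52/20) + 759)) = -4053/20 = -202.65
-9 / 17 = -0.53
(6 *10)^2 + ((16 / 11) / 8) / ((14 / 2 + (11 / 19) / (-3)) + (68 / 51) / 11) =2606419 / 724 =3600.03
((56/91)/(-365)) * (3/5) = -24/23725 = -0.00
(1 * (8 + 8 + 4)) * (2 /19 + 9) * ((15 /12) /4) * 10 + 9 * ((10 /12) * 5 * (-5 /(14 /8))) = 122875 /266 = 461.94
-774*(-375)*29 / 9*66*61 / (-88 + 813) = 5193540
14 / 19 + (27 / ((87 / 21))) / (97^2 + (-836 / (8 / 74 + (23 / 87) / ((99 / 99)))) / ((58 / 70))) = 0.74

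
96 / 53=1.81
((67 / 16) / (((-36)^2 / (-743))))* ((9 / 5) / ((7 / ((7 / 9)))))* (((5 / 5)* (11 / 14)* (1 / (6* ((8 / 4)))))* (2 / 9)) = -547591 / 78382080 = -0.01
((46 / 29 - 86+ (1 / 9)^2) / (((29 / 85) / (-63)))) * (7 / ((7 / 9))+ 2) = 1297605155 / 7569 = 171436.80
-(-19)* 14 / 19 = 14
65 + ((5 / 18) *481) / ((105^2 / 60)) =86957 / 1323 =65.73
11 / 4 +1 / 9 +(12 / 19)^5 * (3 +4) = 317743861 / 89139564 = 3.56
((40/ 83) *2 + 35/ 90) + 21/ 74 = 45232/ 27639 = 1.64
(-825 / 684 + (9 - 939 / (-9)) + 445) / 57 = 127025 / 12996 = 9.77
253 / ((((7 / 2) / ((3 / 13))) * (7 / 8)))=19.06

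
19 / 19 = 1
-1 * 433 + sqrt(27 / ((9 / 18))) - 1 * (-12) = -421 + 3 * sqrt(6) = -413.65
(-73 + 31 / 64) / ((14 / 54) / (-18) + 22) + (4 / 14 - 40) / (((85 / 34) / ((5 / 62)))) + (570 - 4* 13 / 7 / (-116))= 1216754681361 / 2151702560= 565.48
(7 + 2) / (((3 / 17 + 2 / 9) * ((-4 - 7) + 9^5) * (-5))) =-1377 / 18006590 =-0.00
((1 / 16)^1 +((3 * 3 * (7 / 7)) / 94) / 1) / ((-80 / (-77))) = 9163 / 60160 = 0.15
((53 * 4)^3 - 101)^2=90783298512729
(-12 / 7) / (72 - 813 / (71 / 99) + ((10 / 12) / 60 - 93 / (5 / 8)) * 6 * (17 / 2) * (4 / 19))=485640 / 753300037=0.00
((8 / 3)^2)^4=16777216 / 6561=2557.11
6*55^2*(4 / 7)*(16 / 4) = 290400 / 7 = 41485.71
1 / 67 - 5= -334 / 67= -4.99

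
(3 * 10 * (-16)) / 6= -80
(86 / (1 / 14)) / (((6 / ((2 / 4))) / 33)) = 3311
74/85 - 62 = -5196/85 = -61.13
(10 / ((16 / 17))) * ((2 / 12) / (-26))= -85 / 1248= -0.07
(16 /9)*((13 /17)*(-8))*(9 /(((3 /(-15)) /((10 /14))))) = 41600 /119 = 349.58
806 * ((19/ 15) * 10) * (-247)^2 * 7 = 13080085564/ 3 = 4360028521.33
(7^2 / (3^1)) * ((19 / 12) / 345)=931 / 12420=0.07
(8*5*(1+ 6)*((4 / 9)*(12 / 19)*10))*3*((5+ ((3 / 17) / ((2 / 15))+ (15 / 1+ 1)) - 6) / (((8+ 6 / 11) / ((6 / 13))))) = 410256000 / 197353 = 2078.79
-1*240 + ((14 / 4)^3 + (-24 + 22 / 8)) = -1747 / 8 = -218.38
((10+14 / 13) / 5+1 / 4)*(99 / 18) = 7051 / 520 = 13.56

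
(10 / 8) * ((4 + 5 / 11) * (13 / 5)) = 637 / 44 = 14.48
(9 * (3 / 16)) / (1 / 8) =27 / 2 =13.50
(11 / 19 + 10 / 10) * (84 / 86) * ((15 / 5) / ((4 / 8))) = 7560 / 817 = 9.25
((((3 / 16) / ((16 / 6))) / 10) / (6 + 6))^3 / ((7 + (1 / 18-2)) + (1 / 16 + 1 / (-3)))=243 / 5779750912000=0.00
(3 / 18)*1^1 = 1 / 6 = 0.17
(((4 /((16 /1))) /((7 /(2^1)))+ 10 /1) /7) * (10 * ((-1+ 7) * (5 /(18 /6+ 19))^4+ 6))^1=496773315 /5739272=86.56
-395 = -395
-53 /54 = -0.98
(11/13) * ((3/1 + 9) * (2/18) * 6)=6.77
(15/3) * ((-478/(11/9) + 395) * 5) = 1075/11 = 97.73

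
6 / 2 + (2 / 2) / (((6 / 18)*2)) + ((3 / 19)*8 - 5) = 29 / 38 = 0.76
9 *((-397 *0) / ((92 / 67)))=0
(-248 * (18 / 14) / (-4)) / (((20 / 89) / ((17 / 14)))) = 422127 / 980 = 430.74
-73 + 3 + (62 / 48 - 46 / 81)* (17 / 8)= -354907 / 5184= -68.46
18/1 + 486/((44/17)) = 4527/22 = 205.77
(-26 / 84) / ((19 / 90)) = -195 / 133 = -1.47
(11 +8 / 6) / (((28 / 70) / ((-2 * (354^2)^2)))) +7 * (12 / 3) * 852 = -968419467264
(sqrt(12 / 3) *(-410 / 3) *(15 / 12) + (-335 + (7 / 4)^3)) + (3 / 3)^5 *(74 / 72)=-386081 / 576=-670.28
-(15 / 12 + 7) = -33 / 4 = -8.25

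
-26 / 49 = -0.53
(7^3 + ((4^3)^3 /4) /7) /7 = 67937 /49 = 1386.47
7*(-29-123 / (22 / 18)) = -9982 / 11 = -907.45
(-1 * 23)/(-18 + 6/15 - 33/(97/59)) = 11155/18271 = 0.61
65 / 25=13 / 5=2.60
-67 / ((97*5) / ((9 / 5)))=-603 / 2425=-0.25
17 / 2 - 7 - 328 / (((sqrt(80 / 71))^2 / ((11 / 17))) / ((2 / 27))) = -57157 / 4590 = -12.45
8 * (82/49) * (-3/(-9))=656/147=4.46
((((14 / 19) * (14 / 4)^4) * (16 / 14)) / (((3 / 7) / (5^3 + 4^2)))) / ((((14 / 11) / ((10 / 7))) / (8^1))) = 373328.42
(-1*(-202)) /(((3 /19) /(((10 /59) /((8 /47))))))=450965 /354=1273.91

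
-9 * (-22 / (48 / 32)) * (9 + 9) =2376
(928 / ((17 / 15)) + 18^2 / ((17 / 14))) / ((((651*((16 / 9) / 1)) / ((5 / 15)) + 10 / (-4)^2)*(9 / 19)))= 935104 / 1416831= 0.66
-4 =-4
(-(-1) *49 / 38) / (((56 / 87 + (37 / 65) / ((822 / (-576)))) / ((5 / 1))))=189810075 / 7206928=26.34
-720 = -720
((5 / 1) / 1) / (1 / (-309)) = -1545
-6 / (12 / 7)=-7 / 2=-3.50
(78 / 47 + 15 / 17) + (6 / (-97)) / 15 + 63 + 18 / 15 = 5172380 / 77503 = 66.74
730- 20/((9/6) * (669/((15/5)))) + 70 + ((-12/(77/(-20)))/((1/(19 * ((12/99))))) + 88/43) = 19715830304/24365649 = 809.16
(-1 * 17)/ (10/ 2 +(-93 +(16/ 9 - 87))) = 153/ 1559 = 0.10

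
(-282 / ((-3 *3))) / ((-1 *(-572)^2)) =-47 / 490776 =-0.00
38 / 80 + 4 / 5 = 51 / 40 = 1.28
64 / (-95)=-64 / 95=-0.67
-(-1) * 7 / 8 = 7 / 8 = 0.88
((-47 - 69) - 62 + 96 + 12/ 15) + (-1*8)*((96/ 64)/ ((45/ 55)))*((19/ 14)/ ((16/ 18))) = -14503/ 140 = -103.59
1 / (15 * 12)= 0.01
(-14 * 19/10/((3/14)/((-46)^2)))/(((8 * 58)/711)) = -116722263/290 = -402490.56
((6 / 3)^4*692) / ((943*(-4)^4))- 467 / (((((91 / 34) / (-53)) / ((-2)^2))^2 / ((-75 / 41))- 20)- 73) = 6926726511599533 / 1366928689934012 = 5.07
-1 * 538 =-538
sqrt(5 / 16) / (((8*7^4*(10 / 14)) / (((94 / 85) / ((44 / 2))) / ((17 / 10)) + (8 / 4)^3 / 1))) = 12763*sqrt(5) / 87231760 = 0.00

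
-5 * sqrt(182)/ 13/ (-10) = sqrt(182)/ 26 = 0.52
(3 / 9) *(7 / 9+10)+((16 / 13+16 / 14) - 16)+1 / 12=-9.95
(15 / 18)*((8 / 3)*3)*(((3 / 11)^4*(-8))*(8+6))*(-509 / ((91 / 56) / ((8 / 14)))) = 140728320 / 190333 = 739.38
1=1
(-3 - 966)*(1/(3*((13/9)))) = -2907/13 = -223.62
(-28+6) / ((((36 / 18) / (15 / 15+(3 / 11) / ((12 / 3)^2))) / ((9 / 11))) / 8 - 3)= 8.15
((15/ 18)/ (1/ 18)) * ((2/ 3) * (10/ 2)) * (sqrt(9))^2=450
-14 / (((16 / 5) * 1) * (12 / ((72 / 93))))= -0.28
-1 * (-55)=55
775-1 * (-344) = 1119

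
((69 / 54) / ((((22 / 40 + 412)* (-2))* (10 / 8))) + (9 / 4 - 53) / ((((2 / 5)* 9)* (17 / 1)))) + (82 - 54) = 91463665 / 3366408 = 27.17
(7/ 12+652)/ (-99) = -7831/ 1188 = -6.59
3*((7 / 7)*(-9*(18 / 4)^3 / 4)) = -19683 / 32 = -615.09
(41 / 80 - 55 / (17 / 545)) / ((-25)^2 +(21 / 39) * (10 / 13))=-405144207 / 143745200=-2.82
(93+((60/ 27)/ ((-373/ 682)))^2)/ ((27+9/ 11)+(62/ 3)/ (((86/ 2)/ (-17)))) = 583733252861/ 104730746040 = 5.57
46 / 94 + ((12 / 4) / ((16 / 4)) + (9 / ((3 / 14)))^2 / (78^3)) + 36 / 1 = 46148197 / 1239108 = 37.24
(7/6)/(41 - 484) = -0.00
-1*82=-82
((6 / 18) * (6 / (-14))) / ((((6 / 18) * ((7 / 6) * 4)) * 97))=-9 / 9506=-0.00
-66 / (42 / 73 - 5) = 4818 / 323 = 14.92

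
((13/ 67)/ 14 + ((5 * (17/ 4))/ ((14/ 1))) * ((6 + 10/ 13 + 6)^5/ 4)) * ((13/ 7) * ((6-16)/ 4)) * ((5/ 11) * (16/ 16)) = -160234563394925/ 589384796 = -271867.49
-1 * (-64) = 64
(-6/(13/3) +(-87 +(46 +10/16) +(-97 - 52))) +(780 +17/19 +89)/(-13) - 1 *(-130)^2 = -33903565/1976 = -17157.67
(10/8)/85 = 1/68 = 0.01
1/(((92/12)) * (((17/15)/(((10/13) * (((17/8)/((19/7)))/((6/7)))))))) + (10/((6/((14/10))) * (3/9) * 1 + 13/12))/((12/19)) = 61221265/9589528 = 6.38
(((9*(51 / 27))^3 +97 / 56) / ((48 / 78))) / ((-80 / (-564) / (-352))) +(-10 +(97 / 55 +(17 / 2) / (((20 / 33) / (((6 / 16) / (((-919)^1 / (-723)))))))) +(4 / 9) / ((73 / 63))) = -32761528489968059 / 1653023680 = -19819152.55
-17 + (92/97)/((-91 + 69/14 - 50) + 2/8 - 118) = -509653/29973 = -17.00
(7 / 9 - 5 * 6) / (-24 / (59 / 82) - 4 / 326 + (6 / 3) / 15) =0.88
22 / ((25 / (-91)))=-2002 / 25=-80.08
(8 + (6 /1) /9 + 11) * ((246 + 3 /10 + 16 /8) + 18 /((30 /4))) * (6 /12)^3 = 147913 /240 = 616.30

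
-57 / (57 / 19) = -19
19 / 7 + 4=6.71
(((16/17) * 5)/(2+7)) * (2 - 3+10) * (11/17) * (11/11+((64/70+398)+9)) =2518912/2023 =1245.14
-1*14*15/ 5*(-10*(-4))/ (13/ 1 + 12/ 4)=-105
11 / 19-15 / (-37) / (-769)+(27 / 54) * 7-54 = -53975911 / 1081214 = -49.92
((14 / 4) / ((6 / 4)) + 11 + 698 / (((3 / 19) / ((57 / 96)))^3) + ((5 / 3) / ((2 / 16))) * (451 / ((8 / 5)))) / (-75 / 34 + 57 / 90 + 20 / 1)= 1537435554265 / 692895744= 2218.86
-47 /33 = -1.42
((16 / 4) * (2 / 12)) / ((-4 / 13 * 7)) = -13 / 42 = -0.31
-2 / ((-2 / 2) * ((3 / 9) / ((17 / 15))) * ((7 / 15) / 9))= 918 / 7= 131.14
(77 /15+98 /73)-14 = -8239 /1095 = -7.52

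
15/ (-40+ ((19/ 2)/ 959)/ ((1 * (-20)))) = -191800/ 511473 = -0.37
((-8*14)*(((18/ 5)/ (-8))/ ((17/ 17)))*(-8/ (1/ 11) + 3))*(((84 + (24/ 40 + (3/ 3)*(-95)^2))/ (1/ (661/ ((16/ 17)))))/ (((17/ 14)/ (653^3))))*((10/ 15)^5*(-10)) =223462830265308516736/ 27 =8276401120937352471.70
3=3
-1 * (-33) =33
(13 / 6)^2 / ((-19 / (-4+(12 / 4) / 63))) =14027 / 14364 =0.98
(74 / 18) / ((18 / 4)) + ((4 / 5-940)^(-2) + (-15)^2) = 403537162409 / 1786245696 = 225.91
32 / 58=16 / 29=0.55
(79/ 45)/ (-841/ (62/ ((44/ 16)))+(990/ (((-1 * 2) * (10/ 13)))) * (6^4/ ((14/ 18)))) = -137144/ 83767463505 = -0.00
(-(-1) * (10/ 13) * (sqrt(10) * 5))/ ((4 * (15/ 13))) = 5 * sqrt(10)/ 6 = 2.64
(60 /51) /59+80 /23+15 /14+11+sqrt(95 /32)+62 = sqrt(190) /8+25052353 /322966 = 79.29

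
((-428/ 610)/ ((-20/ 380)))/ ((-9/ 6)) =-8132/ 915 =-8.89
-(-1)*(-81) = -81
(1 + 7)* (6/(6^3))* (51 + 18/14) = 244/21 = 11.62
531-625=-94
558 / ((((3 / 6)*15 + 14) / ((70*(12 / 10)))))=93744 / 43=2180.09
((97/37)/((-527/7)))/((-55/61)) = 41419/1072445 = 0.04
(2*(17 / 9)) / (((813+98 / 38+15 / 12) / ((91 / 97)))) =235144 / 54194967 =0.00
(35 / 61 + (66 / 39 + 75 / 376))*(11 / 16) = 8086617 / 4770688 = 1.70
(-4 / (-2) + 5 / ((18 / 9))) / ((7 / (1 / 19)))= 9 / 266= 0.03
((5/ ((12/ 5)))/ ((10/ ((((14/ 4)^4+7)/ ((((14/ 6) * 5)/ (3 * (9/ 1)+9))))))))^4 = 108980258088321/ 1048576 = 103931673.13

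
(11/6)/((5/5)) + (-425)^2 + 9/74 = 20049592/111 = 180626.95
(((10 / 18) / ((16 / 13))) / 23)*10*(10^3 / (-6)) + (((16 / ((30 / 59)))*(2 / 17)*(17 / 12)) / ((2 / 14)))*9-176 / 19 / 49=1720008569 / 5781510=297.50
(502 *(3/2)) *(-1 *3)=-2259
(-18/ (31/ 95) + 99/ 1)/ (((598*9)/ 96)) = 7248/ 9269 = 0.78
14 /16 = 0.88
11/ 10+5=61/ 10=6.10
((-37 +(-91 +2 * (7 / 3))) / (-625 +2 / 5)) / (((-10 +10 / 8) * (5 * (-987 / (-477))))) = -0.00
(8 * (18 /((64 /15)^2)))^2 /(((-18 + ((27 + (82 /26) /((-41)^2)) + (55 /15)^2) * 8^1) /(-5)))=-98353490625 /96064110592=-1.02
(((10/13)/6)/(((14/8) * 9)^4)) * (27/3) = 1280/68262831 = 0.00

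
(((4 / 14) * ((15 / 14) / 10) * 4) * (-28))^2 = 576 / 49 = 11.76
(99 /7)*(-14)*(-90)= 17820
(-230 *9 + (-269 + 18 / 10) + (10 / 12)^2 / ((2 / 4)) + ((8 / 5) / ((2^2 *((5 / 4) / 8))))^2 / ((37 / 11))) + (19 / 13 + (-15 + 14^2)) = -11641769771 / 5411250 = -2151.40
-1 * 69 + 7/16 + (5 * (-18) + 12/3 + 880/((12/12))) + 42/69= 267185/368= 726.05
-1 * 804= -804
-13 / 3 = -4.33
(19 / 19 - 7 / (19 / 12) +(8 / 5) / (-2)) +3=-116 / 95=-1.22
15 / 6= 5 / 2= 2.50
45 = 45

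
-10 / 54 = -5 / 27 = -0.19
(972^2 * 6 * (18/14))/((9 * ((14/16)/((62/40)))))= 351459648/245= 1434529.18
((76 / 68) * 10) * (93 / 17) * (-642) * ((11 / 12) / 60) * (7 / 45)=-4852771 / 52020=-93.29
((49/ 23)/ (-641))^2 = 2401/ 217356049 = 0.00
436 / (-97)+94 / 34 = -2853 / 1649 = -1.73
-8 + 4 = -4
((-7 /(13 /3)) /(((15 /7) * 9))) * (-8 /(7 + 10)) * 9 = 0.35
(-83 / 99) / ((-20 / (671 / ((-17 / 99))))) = -55693 / 340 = -163.80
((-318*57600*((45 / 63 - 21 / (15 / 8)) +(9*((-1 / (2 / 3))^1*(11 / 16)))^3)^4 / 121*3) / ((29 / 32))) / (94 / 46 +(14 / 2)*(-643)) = 24510521684092000958006771582207648580033 / 511226920287090575723724800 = 47944505094386.63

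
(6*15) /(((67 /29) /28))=1090.75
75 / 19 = 3.95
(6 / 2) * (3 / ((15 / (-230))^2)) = 2116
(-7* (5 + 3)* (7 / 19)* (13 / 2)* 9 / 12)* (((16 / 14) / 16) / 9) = -0.80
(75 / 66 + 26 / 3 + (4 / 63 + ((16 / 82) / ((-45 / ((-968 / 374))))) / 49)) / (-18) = -111203123 / 202868820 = -0.55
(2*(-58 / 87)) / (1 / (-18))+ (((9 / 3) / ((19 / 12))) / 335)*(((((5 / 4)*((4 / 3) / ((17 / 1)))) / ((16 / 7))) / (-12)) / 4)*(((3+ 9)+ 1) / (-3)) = 99721819 / 4155072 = 24.00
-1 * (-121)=121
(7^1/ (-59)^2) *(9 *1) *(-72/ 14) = -0.09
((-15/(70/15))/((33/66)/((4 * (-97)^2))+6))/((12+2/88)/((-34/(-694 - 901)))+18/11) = -2533655520/2675212396493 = -0.00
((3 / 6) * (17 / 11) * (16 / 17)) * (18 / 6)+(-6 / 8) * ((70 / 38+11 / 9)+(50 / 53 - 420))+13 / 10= 52417919 / 166155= 315.48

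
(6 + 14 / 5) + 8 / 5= 52 / 5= 10.40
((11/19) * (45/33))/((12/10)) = 25/38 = 0.66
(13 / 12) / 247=1 / 228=0.00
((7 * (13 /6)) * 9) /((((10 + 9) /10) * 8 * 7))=195 /152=1.28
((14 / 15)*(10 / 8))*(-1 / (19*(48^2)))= -7 / 262656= -0.00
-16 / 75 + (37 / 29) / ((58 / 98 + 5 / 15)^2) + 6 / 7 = 601052617 / 281601600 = 2.13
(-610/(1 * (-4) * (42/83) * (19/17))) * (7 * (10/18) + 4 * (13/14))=206140045/100548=2050.17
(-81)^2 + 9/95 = 623304/95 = 6561.09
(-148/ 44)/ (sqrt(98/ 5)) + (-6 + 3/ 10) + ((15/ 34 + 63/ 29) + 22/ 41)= -257698/ 101065 - 37* sqrt(10)/ 154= -3.31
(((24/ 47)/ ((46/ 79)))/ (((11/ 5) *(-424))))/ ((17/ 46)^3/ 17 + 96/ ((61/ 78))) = -152955060/ 19971755827397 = -0.00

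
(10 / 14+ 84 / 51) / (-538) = -281 / 64022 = -0.00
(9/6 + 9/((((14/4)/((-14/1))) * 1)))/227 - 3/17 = -2535/7718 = -0.33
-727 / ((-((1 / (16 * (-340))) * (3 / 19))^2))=7766751539200 / 9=862972393244.44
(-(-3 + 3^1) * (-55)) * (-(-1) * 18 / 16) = 0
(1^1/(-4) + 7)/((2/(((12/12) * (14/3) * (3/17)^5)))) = 15309/5679428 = 0.00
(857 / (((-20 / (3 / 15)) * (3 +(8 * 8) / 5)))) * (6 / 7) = -2571 / 5530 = -0.46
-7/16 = -0.44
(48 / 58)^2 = 576 / 841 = 0.68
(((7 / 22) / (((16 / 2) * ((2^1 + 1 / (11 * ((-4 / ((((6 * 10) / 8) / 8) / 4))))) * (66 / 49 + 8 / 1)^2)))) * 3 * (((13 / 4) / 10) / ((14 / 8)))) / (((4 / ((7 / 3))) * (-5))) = -218491 / 14728054850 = -0.00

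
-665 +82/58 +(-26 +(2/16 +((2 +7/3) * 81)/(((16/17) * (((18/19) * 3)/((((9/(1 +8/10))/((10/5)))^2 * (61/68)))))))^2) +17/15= 61662033143947/114032640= 540740.21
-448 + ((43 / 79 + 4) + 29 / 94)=-443.15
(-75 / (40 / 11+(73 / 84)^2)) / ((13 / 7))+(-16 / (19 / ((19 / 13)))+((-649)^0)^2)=-41770977 / 4431167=-9.43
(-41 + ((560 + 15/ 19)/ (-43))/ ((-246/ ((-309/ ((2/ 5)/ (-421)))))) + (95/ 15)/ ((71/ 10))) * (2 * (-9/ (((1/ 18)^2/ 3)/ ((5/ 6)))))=-596468085817815/ 2378287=-250797353.65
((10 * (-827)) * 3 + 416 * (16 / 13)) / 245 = -24298 / 245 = -99.18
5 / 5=1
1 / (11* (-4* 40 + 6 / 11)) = -1 / 1754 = -0.00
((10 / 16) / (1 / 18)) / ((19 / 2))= 45 / 38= 1.18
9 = 9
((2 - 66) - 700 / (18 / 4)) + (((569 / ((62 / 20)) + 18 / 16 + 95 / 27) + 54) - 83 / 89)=12934229 / 595944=21.70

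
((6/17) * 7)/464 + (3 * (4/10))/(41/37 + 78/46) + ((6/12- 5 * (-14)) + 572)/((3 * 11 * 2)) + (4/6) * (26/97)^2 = 74625713854579/7304740002120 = 10.22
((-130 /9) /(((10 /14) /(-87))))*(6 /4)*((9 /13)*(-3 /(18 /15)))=-9135 /2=-4567.50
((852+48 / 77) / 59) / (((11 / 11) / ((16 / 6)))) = 175072 / 4543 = 38.54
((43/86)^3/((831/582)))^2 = 9409/1227664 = 0.01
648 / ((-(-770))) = 324 / 385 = 0.84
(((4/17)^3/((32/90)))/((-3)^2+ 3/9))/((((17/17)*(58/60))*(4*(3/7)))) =675/284954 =0.00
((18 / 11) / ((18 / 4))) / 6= 2 / 33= 0.06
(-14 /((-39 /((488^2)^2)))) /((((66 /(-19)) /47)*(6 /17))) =-3013337058400256 /3861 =-780455078580.74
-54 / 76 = -27 / 38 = -0.71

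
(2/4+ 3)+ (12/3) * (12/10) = 8.30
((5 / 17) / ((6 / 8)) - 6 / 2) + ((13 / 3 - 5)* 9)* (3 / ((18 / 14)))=-16.61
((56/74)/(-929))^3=-21952/40611807053117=-0.00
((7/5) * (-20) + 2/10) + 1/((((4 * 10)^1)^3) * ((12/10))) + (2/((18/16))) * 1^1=-26.02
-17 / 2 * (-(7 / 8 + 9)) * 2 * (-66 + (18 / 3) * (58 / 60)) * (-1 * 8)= 404243 / 5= 80848.60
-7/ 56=-1/ 8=-0.12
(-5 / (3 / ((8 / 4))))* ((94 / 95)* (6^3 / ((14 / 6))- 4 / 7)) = -17296 / 57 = -303.44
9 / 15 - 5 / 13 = 14 / 65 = 0.22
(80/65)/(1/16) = 256/13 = 19.69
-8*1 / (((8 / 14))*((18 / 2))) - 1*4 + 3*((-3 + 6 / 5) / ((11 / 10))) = -1036 / 99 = -10.46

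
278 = 278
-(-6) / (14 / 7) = 3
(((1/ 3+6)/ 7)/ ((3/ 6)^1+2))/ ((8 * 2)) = 19/ 840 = 0.02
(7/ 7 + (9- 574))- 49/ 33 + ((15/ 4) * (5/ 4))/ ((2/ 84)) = -97313/ 264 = -368.61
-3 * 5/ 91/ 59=-15/ 5369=-0.00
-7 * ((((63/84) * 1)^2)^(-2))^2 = -458752/6561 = -69.92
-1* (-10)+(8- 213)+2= -193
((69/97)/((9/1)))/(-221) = -23/64311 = -0.00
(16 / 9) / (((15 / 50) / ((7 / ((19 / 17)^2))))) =323680 / 9747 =33.21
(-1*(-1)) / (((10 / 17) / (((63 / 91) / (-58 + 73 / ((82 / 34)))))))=-2091 / 49270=-0.04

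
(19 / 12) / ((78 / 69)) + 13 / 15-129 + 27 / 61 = -4005921 / 31720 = -126.29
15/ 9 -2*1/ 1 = -1/ 3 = -0.33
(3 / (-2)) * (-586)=879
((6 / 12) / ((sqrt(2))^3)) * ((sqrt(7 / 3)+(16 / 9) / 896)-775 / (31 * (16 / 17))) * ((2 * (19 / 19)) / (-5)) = sqrt(2) * (26773-336 * sqrt(21)) / 20160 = 1.77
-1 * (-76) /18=38 /9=4.22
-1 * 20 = -20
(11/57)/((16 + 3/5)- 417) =-5/10374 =-0.00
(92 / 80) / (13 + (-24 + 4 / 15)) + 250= 6997 / 28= 249.89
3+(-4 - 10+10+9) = 8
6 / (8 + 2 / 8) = 8 / 11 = 0.73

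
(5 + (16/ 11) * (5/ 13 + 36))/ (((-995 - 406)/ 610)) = -25.22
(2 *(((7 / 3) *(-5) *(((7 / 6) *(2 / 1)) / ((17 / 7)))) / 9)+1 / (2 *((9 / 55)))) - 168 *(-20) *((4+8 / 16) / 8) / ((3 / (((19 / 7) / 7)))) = 4720225 / 19278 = 244.85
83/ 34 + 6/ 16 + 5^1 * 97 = 66343/ 136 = 487.82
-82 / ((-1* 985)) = 82 / 985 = 0.08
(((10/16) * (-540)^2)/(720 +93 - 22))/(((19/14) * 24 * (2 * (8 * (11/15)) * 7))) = 455625/5290208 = 0.09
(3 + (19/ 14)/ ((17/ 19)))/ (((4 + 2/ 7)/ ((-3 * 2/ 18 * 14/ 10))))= -301/ 612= -0.49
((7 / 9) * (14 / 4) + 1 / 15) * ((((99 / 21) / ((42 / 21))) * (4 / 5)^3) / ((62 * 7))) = 22088 / 2848125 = 0.01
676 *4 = 2704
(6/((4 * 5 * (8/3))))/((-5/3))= -27/400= -0.07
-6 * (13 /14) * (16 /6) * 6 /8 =-78 /7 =-11.14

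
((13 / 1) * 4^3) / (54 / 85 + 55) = 70720 / 4729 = 14.95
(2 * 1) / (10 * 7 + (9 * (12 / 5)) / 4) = 10 / 377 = 0.03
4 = 4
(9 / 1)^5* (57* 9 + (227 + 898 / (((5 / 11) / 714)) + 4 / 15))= 83336955948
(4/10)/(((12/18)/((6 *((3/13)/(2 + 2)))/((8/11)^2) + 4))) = 4647/1664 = 2.79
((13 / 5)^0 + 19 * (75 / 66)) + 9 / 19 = 9641 / 418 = 23.06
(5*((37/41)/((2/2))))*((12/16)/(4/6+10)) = 0.32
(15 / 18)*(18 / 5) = 3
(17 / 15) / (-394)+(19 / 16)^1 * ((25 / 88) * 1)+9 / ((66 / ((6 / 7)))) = 1195069 / 2647680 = 0.45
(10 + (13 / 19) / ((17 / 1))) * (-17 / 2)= -3243 / 38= -85.34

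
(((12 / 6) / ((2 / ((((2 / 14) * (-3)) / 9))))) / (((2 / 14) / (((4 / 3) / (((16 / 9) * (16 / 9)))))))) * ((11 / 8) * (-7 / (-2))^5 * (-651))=1083194343 / 16384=66112.94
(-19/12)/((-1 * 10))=0.16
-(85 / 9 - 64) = 54.56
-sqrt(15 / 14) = -sqrt(210) / 14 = -1.04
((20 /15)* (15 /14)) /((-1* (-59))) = 0.02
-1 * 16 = -16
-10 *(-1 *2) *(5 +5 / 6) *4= 1400 / 3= 466.67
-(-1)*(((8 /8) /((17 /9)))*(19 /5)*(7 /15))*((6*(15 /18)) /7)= 0.67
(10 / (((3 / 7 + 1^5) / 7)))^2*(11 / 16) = 26411 / 16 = 1650.69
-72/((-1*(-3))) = -24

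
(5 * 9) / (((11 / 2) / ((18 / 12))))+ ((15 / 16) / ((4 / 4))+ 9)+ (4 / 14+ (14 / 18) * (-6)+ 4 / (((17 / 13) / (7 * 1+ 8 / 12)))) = 2593721 / 62832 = 41.28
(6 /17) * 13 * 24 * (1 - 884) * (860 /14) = -5972938.49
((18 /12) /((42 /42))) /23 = 3 /46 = 0.07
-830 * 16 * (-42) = 557760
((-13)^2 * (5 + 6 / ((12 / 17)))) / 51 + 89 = 4547 / 34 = 133.74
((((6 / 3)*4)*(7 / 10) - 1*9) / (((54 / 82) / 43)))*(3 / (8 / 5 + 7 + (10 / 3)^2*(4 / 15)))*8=-719304 / 1561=-460.80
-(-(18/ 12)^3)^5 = 14348907/ 32768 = 437.89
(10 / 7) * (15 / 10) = 15 / 7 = 2.14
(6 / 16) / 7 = 3 / 56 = 0.05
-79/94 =-0.84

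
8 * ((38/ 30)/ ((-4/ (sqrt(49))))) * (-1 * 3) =266/ 5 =53.20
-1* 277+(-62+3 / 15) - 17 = -355.80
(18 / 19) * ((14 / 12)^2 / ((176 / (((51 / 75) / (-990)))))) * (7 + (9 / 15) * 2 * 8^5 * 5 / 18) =-27313237 / 496584000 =-0.06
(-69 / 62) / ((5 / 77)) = -5313 / 310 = -17.14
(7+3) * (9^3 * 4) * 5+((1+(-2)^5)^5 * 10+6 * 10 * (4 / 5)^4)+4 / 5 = -35768210578 / 125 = -286145684.62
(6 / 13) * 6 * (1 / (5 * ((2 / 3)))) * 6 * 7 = 2268 / 65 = 34.89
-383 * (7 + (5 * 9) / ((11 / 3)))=-7381.45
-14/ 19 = -0.74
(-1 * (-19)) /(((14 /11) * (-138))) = -209 /1932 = -0.11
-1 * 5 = -5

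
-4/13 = -0.31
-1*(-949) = 949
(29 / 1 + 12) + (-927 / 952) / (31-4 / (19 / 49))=5107321 / 124712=40.95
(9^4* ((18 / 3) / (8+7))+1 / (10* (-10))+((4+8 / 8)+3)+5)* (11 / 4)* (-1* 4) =-2901129 / 100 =-29011.29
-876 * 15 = -13140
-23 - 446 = -469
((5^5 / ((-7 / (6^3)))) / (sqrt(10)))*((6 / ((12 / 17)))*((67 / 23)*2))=-76882500*sqrt(10) / 161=-1510085.79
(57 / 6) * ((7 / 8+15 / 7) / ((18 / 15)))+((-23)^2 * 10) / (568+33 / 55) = 63418765 / 1910496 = 33.19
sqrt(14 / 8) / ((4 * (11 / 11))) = sqrt(7) / 8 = 0.33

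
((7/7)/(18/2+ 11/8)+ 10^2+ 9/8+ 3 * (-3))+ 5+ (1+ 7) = 69867/664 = 105.22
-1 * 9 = -9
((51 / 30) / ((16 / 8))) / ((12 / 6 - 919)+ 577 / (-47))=-799 / 873520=-0.00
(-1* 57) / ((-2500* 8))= 57 / 20000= 0.00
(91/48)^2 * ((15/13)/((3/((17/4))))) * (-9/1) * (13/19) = -703885/19456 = -36.18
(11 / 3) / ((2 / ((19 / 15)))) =209 / 90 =2.32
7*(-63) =-441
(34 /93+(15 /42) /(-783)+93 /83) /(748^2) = 41902169 /15780936767904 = 0.00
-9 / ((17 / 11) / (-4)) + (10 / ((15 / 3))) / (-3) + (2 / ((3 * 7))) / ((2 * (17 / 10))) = 2696 / 119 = 22.66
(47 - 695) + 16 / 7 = -4520 / 7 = -645.71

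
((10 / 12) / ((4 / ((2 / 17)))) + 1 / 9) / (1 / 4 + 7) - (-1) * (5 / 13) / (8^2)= 91241 / 3691584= 0.02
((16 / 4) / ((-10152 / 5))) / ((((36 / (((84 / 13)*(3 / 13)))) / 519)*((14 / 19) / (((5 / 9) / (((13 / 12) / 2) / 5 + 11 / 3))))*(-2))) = 410875 / 97150833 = 0.00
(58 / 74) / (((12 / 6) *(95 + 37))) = 29 / 9768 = 0.00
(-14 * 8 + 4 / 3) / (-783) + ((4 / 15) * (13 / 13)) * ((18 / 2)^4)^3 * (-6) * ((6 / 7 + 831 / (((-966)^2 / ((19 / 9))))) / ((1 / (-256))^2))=-25439861723426541.44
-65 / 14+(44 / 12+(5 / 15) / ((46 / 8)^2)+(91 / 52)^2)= 124207 / 59248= 2.10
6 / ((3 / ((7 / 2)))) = 7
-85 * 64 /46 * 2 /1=-5440 /23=-236.52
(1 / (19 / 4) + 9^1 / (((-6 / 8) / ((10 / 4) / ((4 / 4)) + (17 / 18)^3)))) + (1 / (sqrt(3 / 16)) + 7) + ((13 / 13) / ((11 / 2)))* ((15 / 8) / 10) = -13352689 / 406296 + 4* sqrt(3) / 3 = -30.56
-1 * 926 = -926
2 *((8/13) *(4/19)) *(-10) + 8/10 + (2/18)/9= -177937/100035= -1.78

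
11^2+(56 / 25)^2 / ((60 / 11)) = 1142999 / 9375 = 121.92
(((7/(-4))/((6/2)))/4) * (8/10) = -7/60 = -0.12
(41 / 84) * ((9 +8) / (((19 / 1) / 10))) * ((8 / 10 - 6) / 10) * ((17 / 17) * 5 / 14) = -9061 / 11172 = -0.81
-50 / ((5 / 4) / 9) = -360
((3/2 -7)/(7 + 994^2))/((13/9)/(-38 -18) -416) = 396/29595698873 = 0.00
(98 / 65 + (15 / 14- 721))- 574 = -1176103 / 910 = -1292.42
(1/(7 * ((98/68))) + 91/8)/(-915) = -2099/167384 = -0.01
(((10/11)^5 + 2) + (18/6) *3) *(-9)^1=-16844049/161051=-104.59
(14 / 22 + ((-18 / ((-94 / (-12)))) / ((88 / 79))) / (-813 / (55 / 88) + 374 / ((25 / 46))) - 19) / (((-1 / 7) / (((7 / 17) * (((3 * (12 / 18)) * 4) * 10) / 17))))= 1850334710 / 7429901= 249.04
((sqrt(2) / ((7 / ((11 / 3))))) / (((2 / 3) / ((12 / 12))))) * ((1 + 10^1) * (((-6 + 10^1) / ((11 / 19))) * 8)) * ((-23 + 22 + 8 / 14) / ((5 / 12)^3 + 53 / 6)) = -1575936 * sqrt(2) / 68551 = -32.51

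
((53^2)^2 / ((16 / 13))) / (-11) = -102576253 / 176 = -582819.62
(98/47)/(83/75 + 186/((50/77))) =3675/506801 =0.01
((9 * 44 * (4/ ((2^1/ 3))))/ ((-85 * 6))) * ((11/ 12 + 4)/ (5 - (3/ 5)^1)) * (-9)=1593/ 34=46.85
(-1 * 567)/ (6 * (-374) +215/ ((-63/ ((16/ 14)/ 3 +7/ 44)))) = 33006204/ 130735013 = 0.25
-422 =-422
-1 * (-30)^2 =-900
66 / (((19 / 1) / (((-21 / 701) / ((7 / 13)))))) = -2574 / 13319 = -0.19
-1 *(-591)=591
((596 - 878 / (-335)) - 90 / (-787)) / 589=157853556 / 155286905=1.02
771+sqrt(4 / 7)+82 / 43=773.66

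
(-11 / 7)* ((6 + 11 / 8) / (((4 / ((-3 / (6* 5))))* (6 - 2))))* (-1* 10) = -649 / 896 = -0.72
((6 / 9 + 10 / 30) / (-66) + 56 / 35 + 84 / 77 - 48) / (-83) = 14957 / 27390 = 0.55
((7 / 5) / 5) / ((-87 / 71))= -497 / 2175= -0.23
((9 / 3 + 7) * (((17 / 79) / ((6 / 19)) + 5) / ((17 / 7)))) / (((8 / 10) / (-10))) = -2356375 / 8058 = -292.43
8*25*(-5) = -1000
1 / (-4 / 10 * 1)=-5 / 2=-2.50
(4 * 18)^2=5184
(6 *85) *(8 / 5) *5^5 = 2550000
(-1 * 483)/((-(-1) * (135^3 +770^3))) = -483/458993375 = -0.00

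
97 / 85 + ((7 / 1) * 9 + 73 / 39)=218833 / 3315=66.01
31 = 31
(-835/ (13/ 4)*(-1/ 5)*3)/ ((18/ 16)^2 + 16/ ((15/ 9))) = 213760/ 15067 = 14.19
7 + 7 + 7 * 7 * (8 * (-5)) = -1946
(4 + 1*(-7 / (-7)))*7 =35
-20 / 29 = -0.69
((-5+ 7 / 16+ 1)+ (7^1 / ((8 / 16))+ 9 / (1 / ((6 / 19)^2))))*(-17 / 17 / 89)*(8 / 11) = -65471 / 706838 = -0.09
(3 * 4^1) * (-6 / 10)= -36 / 5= -7.20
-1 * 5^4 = -625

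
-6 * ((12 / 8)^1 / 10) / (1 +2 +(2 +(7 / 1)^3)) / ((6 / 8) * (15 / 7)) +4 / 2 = 8693 / 4350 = 2.00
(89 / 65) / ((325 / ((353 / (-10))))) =-31417 / 211250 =-0.15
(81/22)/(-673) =-81/14806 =-0.01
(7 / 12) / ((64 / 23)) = 0.21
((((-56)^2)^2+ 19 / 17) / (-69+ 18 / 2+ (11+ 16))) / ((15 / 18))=-357618.08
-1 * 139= -139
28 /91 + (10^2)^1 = 1304 /13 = 100.31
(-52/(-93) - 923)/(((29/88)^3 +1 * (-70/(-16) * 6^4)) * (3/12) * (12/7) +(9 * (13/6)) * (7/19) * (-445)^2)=-7775371315712/12012208401251529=-0.00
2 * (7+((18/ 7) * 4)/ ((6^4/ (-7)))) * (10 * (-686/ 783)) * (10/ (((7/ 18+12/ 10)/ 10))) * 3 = -857500000/ 37323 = -22975.11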